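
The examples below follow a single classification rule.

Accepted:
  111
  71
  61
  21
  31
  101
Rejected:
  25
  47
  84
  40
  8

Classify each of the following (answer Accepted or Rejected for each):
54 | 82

Rejected, Rejected

Rule: ends in digit 1. This holds for each 'Accepted' example and fails for each 'Rejected' one.
Rejected: 54, since last digit 4.
Rejected: 82, since last digit 2.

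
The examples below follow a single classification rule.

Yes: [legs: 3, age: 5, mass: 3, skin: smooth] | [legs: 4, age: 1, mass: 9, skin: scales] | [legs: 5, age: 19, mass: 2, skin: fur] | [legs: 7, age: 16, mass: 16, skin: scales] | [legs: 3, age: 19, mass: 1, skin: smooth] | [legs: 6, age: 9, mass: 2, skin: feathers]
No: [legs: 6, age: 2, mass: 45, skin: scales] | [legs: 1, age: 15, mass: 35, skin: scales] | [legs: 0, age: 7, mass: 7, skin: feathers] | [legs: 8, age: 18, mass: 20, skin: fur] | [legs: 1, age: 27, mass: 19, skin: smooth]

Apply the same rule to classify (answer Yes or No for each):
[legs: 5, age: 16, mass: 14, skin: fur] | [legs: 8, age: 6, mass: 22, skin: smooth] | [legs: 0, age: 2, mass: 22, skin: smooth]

Yes, No, No

'Yes' ⟺ legs ≥ 1 AND mass ≤ 16.
[legs: 5, age: 16, mass: 14, skin: fur] → legs = 5, mass = 14 → Yes.
[legs: 8, age: 6, mass: 22, skin: smooth] → legs = 8, mass = 22 → No.
[legs: 0, age: 2, mass: 22, skin: smooth] → legs = 0, mass = 22 → No.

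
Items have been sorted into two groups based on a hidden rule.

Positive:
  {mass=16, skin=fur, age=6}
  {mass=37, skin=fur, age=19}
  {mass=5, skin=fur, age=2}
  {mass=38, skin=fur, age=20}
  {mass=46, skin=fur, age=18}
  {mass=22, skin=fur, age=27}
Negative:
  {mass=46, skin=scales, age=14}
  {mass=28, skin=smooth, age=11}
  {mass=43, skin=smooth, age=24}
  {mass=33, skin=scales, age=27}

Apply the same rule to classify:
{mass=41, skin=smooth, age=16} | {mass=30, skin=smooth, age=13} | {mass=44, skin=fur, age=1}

Negative, Negative, Positive

The rule appears to be: skin is fur.
{mass=41, skin=smooth, age=16}: skin is smooth, fails the rule → Negative. {mass=30, skin=smooth, age=13}: skin is smooth, fails the rule → Negative. {mass=44, skin=fur, age=1}: skin is fur, qualifies → Positive.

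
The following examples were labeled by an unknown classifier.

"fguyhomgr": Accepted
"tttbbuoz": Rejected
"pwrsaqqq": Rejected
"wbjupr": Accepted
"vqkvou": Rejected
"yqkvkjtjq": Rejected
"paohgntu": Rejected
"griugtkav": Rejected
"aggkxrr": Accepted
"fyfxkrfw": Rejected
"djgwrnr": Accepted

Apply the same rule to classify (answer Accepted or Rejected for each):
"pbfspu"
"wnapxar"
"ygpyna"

Rejected, Accepted, Rejected

Comparing the two groups points to one rule — ends with 'r'.
Rejected: "pbfspu", since ends with 'u'.
Accepted: "wnapxar", since ends with 'r'.
Rejected: "ygpyna", since ends with 'a'.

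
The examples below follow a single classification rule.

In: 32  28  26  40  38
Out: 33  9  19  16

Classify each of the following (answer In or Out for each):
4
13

Out, Out

The classifier is using: even AND at least 19.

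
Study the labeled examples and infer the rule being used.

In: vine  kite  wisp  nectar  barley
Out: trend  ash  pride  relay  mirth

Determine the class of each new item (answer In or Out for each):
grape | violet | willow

Every 'In' example satisfies: even length. None of the 'Out' examples do.
grape: length 5 — does not pass, so Out.
violet: length 6 — matches, so In.
willow: length 6 — matches, so In.

Out, In, In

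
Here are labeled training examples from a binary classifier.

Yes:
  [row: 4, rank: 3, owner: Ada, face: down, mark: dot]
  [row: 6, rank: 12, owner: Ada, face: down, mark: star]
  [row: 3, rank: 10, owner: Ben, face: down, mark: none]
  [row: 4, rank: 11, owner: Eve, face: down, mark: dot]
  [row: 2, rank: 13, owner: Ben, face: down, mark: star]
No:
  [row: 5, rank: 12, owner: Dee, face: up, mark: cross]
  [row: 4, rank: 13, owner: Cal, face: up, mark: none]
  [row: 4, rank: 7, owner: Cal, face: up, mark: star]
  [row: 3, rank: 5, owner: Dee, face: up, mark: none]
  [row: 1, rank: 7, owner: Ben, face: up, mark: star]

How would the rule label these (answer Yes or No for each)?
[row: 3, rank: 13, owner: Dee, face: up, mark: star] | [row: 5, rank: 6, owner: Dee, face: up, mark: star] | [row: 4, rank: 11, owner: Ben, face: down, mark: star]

No, No, Yes

Rule: face is down. This holds for each 'Yes' example and fails for each 'No' one.
No: [row: 3, rank: 13, owner: Dee, face: up, mark: star], since face is up. No: [row: 5, rank: 6, owner: Dee, face: up, mark: star], since face is up. Yes: [row: 4, rank: 11, owner: Ben, face: down, mark: star], since face is down.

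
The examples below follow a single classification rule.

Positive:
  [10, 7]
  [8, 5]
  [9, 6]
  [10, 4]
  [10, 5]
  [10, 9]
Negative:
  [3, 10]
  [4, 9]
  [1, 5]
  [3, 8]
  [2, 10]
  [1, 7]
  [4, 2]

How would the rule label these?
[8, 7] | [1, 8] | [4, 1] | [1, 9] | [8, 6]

Positive, Negative, Negative, Negative, Positive

The pattern is that an item is 'Positive' exactly when: first ≥ 5.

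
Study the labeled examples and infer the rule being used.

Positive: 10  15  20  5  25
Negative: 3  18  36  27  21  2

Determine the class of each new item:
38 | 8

Negative, Negative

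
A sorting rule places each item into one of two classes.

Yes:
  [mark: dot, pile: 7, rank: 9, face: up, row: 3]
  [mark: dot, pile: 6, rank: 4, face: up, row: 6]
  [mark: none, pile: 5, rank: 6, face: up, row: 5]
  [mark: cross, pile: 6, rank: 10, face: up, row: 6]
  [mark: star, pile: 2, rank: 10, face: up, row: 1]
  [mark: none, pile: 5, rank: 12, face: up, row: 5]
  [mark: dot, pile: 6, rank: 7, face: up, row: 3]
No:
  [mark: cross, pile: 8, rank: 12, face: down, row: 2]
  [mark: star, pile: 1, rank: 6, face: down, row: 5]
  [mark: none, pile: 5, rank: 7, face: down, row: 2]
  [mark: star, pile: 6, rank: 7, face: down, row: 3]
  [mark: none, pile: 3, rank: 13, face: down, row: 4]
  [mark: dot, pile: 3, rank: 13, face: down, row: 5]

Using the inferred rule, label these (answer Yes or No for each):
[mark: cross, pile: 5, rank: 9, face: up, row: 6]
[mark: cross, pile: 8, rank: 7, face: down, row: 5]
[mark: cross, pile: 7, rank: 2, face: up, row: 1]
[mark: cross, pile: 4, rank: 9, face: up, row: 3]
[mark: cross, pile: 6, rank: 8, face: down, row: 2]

The simplest hypothesis consistent with all the labels is: face is up.
[mark: cross, pile: 5, rank: 9, face: up, row: 6] — face is up, hence Yes.
[mark: cross, pile: 8, rank: 7, face: down, row: 5] — face is down, hence No.
[mark: cross, pile: 7, rank: 2, face: up, row: 1] — face is up, hence Yes.
[mark: cross, pile: 4, rank: 9, face: up, row: 3] — face is up, hence Yes.
[mark: cross, pile: 6, rank: 8, face: down, row: 2] — face is down, hence No.

Yes, No, Yes, Yes, No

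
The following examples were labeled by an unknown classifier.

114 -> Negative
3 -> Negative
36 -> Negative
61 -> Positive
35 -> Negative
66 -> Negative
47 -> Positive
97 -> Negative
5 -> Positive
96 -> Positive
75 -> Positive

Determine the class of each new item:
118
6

Negative, Negative

The simplest hypothesis consistent with all the labels is: ≡ 5 (mod 7).
118: Negative (118 mod 7 = 6).
6: Negative (6 mod 7 = 6).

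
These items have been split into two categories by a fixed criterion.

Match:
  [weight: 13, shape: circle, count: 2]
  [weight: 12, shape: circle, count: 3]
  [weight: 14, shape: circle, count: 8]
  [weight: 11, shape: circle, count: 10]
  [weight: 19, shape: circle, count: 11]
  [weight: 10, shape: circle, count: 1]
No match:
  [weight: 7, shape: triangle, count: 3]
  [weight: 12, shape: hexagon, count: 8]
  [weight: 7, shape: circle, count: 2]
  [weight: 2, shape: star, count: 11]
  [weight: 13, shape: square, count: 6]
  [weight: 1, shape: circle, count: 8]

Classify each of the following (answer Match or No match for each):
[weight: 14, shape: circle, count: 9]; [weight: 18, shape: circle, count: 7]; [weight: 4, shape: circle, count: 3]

Match, Match, No match

The simplest hypothesis consistent with all the labels is: shape is circle AND weight ≥ 10.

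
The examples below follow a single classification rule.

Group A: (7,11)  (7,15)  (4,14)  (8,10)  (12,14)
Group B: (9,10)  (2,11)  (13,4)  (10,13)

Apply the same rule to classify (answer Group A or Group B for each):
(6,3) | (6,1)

Group B, Group B

'Group A' ⟺ sum is even.
(6,3): Group B (6+3 = 9). (6,1): Group B (6+1 = 7).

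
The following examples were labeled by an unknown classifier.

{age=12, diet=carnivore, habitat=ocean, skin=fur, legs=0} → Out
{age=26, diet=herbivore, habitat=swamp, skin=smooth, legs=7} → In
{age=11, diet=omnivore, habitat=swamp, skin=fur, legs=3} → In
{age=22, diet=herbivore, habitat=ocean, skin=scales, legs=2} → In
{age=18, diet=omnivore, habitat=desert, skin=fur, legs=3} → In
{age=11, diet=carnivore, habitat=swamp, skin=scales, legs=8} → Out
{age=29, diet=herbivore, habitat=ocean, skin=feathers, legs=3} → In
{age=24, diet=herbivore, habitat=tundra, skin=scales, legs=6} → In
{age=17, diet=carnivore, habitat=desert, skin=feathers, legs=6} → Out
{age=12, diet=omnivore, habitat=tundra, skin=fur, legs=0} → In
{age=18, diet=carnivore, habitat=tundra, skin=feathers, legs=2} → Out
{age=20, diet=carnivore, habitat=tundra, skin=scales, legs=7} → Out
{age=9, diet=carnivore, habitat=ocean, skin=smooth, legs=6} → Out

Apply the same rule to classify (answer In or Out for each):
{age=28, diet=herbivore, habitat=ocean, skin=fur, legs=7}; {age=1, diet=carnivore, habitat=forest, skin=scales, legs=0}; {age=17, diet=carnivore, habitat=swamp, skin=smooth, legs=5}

In, Out, Out

Comparing the two groups points to one rule — diet is not carnivore.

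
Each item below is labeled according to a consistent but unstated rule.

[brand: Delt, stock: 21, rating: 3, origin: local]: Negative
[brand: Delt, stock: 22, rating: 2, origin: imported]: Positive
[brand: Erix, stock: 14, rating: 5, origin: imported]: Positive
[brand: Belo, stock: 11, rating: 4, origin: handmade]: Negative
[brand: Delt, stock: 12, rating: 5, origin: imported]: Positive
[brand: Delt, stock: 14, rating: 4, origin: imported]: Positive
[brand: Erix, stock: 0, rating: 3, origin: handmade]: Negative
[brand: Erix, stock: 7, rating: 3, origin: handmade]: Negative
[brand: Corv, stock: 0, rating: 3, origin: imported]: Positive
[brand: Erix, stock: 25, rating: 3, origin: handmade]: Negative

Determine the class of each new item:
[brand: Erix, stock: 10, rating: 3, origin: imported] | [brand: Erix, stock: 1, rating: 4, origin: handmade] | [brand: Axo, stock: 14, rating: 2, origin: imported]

Positive, Negative, Positive

A rule that fits every label: origin is imported — true of each 'Positive' example, false of each 'Negative' one.
[brand: Erix, stock: 10, rating: 3, origin: imported] — origin is imported, hence Positive. [brand: Erix, stock: 1, rating: 4, origin: handmade] — origin is handmade, hence Negative. [brand: Axo, stock: 14, rating: 2, origin: imported] — origin is imported, hence Positive.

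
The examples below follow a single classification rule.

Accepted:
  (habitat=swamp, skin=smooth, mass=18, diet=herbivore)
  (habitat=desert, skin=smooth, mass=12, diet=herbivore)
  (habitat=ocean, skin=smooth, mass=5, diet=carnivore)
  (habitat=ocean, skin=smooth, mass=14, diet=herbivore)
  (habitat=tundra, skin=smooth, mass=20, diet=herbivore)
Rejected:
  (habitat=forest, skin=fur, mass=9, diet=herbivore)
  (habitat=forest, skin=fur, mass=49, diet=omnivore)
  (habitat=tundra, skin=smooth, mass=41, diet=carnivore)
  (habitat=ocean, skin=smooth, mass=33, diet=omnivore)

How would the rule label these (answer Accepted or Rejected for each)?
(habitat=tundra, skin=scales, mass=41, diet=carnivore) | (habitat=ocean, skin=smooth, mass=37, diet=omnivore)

The distinguishing property — skin is smooth AND mass ≤ 20 — holds for all the 'Accepted' cases and none of the 'Rejected' cases.
(habitat=tundra, skin=scales, mass=41, diet=carnivore) → skin is scales, mass = 41 → Rejected. (habitat=ocean, skin=smooth, mass=37, diet=omnivore) → skin is smooth, mass = 37 → Rejected.

Rejected, Rejected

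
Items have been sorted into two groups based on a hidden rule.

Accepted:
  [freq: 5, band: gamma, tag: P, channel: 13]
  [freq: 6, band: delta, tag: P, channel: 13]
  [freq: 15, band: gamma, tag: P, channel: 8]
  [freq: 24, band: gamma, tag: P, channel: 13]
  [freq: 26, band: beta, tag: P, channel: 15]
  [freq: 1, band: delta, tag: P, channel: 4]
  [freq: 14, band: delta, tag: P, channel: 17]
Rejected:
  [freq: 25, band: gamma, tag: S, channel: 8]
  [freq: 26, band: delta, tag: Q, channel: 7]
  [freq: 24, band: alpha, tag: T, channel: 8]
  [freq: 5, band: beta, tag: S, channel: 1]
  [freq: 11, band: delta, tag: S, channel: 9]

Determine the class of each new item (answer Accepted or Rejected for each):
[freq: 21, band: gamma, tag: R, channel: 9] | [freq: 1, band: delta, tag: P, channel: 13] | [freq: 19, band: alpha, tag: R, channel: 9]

The rule appears to be: tag is P.
[freq: 21, band: gamma, tag: R, channel: 9] → tag is R → Rejected. [freq: 1, band: delta, tag: P, channel: 13] → tag is P → Accepted. [freq: 19, band: alpha, tag: R, channel: 9] → tag is R → Rejected.

Rejected, Accepted, Rejected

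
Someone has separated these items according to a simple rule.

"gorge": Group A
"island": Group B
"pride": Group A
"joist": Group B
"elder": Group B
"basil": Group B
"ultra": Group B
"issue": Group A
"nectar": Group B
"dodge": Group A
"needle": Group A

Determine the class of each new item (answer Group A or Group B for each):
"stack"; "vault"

One predicate separates the groups cleanly: ends with 'e'.
"stack" → ends with 'k' → Group B. "vault" → ends with 't' → Group B.

Group B, Group B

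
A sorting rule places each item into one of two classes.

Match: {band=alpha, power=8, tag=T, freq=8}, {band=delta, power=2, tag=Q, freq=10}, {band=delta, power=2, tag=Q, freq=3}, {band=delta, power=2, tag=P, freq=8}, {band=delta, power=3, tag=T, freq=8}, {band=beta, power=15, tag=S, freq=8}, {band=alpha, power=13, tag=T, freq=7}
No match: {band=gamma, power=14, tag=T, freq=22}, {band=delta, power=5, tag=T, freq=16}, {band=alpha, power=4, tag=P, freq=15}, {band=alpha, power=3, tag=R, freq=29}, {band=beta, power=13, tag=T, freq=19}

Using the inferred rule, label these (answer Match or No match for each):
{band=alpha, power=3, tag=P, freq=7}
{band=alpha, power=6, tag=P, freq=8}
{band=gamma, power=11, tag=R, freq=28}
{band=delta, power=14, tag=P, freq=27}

'Match' ⟺ freq ≤ 10.

Match, Match, No match, No match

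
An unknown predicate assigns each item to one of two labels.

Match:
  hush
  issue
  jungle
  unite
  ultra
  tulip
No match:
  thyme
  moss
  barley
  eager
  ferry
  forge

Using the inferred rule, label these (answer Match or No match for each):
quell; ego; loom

Match, No match, No match

The rule appears to be: contains 'u'.
Match: quell, since has 'u'.
No match: ego, since no 'u'.
No match: loom, since no 'u'.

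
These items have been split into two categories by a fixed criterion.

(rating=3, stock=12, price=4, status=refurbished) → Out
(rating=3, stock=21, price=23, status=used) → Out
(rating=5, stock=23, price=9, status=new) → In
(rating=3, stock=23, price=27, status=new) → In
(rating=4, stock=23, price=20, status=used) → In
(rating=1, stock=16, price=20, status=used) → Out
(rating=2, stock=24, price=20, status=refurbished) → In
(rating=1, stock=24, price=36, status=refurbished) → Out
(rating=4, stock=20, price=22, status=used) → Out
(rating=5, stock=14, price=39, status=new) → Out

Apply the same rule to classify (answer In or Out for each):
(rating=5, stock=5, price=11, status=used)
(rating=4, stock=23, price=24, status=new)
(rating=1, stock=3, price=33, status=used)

One predicate separates the groups cleanly: stock ≥ 23 AND price ≤ 27.
(rating=5, stock=5, price=11, status=used): Out (stock = 5, price = 11).
(rating=4, stock=23, price=24, status=new): In (stock = 23, price = 24).
(rating=1, stock=3, price=33, status=used): Out (stock = 3, price = 33).

Out, In, Out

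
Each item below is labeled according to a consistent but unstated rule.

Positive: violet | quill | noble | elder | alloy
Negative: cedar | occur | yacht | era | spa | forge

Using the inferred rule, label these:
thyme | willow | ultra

The simplest hypothesis consistent with all the labels is: contains 'l'.

Negative, Positive, Positive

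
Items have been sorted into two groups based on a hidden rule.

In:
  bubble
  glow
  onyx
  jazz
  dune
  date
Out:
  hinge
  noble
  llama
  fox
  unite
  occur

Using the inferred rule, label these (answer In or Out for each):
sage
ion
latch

Looking at the examples, the only property every 'In' case has and every 'Out' case lacks is: even length.
sage → length 4 → In.
ion → length 3 → Out.
latch → length 5 → Out.

In, Out, Out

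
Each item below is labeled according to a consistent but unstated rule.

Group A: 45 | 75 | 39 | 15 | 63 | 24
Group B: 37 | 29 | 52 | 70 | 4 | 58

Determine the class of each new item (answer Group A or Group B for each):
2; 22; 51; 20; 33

Group B, Group B, Group A, Group B, Group A

Comparing the two groups points to one rule — multiple of 3.
2: 2 = 3·0 + 2, does not satisfy this → Group B.
22: 22 = 3·7 + 1, does not satisfy this → Group B.
51: 51 = 3·17, satisfies this → Group A.
20: 20 = 3·6 + 2, does not satisfy this → Group B.
33: 33 = 3·11, satisfies this → Group A.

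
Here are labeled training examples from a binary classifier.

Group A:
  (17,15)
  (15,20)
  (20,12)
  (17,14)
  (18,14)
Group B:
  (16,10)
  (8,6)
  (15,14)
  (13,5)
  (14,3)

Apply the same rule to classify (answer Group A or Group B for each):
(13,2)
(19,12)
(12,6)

Group B, Group A, Group B

Every 'Group A' example satisfies: sum ≥ 31. None of the 'Group B' examples do.
(13,2) — 13+2 = 15, hence Group B.
(19,12) — 19+12 = 31, hence Group A.
(12,6) — 12+6 = 18, hence Group B.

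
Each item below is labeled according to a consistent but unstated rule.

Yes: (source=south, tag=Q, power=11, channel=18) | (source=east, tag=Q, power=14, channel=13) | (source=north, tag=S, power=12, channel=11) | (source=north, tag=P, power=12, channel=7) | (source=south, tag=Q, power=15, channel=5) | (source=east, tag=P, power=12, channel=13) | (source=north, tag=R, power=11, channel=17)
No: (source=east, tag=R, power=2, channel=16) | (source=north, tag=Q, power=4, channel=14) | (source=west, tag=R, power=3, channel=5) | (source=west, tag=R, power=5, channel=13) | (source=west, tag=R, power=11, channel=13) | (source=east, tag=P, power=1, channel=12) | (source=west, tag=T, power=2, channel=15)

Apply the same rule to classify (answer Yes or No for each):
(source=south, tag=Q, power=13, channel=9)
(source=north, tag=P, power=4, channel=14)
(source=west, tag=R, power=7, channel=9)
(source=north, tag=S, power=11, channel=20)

Yes, No, No, Yes

All 'Yes' examples share one property — channel ≥ 17 OR power ≥ 12 — and every 'No' example lacks it.
(source=south, tag=Q, power=13, channel=9) — channel = 9, power = 13, hence Yes. (source=north, tag=P, power=4, channel=14) — channel = 14, power = 4, hence No. (source=west, tag=R, power=7, channel=9) — channel = 9, power = 7, hence No. (source=north, tag=S, power=11, channel=20) — channel = 20, power = 11, hence Yes.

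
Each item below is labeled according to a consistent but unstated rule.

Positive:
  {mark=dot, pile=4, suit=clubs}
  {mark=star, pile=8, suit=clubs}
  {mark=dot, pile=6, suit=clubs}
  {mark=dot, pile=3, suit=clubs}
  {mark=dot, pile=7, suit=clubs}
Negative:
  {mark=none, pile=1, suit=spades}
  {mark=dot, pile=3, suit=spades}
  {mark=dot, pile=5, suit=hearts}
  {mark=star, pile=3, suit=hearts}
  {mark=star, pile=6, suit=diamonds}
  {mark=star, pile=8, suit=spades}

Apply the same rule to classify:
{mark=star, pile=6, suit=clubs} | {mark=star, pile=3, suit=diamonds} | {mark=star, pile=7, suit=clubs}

Positive, Negative, Positive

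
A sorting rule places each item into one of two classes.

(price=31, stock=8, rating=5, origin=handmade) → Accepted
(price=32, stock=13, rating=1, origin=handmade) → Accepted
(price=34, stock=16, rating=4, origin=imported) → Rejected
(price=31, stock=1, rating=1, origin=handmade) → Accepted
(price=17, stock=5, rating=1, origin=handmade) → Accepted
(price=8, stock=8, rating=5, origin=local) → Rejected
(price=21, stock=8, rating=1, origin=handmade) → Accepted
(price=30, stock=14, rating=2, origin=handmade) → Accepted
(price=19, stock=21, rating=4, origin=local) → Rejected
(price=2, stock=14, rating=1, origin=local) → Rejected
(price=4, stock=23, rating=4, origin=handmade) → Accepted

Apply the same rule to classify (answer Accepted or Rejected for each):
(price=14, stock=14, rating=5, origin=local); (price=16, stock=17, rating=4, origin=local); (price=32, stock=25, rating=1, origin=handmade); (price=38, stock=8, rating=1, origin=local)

One predicate separates the groups cleanly: origin is handmade.
(price=14, stock=14, rating=5, origin=local) — origin is local, hence Rejected.
(price=16, stock=17, rating=4, origin=local) — origin is local, hence Rejected.
(price=32, stock=25, rating=1, origin=handmade) — origin is handmade, hence Accepted.
(price=38, stock=8, rating=1, origin=local) — origin is local, hence Rejected.

Rejected, Rejected, Accepted, Rejected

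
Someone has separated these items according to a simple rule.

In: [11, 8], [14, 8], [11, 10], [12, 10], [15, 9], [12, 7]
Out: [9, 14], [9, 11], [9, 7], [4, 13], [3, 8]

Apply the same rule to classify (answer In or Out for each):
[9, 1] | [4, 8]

Out, Out

The common property of the 'In' items is: first ≥ 10. No 'Out' item has it.
[9, 1]: Out (first 9).
[4, 8]: Out (first 4).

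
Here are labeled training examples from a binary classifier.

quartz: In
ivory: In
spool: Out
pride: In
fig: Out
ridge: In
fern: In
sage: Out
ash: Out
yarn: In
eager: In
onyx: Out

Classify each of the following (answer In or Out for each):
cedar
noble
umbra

In, Out, In

The common property of the 'In' items is: contains 'r'. No 'Out' item has it.
cedar: In (has 'r').
noble: Out (no 'r').
umbra: In (has 'r').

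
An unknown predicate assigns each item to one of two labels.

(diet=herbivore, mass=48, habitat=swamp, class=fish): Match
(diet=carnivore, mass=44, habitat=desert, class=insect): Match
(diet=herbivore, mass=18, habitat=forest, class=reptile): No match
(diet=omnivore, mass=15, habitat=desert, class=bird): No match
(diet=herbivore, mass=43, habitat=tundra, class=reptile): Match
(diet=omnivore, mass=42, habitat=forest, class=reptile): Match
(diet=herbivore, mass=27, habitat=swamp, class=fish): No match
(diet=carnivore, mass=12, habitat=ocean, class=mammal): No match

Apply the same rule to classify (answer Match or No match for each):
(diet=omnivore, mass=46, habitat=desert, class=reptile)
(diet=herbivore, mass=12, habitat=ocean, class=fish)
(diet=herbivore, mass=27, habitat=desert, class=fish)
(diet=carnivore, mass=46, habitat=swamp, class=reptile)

Match, No match, No match, Match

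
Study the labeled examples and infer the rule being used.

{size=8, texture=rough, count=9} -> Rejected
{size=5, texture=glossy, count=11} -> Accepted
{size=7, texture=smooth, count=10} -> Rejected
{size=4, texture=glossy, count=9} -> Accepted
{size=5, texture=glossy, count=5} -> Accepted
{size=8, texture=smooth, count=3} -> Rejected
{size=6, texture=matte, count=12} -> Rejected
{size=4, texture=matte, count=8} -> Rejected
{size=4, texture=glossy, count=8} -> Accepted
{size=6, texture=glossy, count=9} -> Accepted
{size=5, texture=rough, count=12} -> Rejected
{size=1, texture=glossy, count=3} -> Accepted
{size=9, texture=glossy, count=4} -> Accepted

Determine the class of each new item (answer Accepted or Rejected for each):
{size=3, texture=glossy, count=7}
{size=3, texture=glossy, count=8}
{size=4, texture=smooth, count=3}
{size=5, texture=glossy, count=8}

Accepted, Accepted, Rejected, Accepted

Rule: texture is glossy. This holds for each 'Accepted' example and fails for each 'Rejected' one.
{size=3, texture=glossy, count=7}: texture is glossy, fits → Accepted. {size=3, texture=glossy, count=8}: texture is glossy, fits → Accepted. {size=4, texture=smooth, count=3}: texture is smooth, does not satisfy this → Rejected. {size=5, texture=glossy, count=8}: texture is glossy, fits → Accepted.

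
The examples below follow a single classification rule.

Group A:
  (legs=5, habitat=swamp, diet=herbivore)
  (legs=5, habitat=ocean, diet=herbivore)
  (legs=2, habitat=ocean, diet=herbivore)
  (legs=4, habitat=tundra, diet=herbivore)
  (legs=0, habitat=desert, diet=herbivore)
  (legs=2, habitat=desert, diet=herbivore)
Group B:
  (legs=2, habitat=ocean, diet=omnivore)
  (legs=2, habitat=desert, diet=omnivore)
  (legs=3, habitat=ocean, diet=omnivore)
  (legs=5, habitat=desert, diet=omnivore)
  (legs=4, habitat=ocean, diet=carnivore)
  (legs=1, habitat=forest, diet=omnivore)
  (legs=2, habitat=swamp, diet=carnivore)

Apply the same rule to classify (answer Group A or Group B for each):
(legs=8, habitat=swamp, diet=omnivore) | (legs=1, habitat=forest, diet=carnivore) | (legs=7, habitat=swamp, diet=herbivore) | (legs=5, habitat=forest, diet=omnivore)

Group B, Group B, Group A, Group B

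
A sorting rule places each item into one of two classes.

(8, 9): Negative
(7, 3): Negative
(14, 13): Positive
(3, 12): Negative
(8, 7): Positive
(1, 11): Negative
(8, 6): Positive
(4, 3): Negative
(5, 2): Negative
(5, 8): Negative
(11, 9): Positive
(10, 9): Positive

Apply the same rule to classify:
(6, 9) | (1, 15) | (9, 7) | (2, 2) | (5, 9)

A rule that fits every label: first > second AND sum ≥ 12 — true of each 'Positive' example, false of each 'Negative' one.
(6, 9): 6 < 9, 6+9 = 15 — does not satisfy this, so Negative. (1, 15): 1 < 15, 1+15 = 16 — does not satisfy this, so Negative. (9, 7): 9 > 7, 9+7 = 16 — has this property, so Positive. (2, 2): 2 = 2, 2+2 = 4 — does not satisfy this, so Negative. (5, 9): 5 < 9, 5+9 = 14 — does not satisfy this, so Negative.

Negative, Negative, Positive, Negative, Negative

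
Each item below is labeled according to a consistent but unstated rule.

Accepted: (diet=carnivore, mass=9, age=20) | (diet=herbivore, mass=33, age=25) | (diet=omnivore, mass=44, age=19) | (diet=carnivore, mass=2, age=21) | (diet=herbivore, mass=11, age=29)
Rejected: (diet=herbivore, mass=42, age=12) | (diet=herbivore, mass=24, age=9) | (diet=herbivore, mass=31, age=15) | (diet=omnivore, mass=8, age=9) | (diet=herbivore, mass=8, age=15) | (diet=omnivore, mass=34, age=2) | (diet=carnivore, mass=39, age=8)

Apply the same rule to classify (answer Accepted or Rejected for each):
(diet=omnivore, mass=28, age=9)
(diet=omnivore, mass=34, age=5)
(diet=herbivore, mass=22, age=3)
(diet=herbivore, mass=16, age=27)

Rejected, Rejected, Rejected, Accepted

The pattern is that an item is 'Accepted' exactly when: age ≥ 19.
Rejected: (diet=omnivore, mass=28, age=9), since age = 9. Rejected: (diet=omnivore, mass=34, age=5), since age = 5. Rejected: (diet=herbivore, mass=22, age=3), since age = 3. Accepted: (diet=herbivore, mass=16, age=27), since age = 27.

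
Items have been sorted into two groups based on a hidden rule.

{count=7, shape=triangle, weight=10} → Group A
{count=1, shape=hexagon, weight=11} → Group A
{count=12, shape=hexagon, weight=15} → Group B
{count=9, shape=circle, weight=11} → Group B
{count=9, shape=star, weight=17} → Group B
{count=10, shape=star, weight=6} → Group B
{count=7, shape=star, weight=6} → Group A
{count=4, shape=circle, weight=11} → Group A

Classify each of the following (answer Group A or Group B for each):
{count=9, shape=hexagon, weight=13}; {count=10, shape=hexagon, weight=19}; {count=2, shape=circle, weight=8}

The distinguishing property — count ≤ 7 — holds for all the 'Group A' cases and none of the 'Group B' cases.
{count=9, shape=hexagon, weight=13}: Group B (count = 9). {count=10, shape=hexagon, weight=19}: Group B (count = 10). {count=2, shape=circle, weight=8}: Group A (count = 2).

Group B, Group B, Group A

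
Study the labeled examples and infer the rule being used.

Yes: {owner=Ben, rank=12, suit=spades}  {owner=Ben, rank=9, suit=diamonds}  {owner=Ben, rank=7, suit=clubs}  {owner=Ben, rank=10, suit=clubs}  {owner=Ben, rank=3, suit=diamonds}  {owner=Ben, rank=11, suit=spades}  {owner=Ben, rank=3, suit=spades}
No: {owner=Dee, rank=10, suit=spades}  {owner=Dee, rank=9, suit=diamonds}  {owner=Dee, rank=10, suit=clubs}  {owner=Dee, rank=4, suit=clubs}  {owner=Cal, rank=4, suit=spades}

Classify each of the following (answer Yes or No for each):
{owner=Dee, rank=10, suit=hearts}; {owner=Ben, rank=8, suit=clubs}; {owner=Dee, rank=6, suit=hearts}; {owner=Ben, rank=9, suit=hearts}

No, Yes, No, Yes

Comparing the two groups points to one rule — owner is Ben.
{owner=Dee, rank=10, suit=hearts} → owner is Dee → No.
{owner=Ben, rank=8, suit=clubs} → owner is Ben → Yes.
{owner=Dee, rank=6, suit=hearts} → owner is Dee → No.
{owner=Ben, rank=9, suit=hearts} → owner is Ben → Yes.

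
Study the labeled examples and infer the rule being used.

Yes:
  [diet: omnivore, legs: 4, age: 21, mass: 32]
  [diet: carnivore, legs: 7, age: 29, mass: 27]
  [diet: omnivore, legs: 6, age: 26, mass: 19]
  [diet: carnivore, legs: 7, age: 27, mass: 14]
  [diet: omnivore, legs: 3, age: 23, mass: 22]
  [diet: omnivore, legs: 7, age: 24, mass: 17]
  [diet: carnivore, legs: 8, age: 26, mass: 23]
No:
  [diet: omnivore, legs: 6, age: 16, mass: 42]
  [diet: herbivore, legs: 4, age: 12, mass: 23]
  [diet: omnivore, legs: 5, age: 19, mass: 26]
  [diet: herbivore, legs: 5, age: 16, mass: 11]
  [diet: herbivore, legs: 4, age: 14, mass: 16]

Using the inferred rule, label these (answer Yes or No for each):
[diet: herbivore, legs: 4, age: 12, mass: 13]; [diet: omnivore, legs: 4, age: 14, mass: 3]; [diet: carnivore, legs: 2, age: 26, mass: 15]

The distinguishing property — age ≥ 21 — holds for all the 'Yes' cases and none of the 'No' cases.
[diet: herbivore, legs: 4, age: 12, mass: 13] — age = 12, hence No.
[diet: omnivore, legs: 4, age: 14, mass: 3] — age = 14, hence No.
[diet: carnivore, legs: 2, age: 26, mass: 15] — age = 26, hence Yes.

No, No, Yes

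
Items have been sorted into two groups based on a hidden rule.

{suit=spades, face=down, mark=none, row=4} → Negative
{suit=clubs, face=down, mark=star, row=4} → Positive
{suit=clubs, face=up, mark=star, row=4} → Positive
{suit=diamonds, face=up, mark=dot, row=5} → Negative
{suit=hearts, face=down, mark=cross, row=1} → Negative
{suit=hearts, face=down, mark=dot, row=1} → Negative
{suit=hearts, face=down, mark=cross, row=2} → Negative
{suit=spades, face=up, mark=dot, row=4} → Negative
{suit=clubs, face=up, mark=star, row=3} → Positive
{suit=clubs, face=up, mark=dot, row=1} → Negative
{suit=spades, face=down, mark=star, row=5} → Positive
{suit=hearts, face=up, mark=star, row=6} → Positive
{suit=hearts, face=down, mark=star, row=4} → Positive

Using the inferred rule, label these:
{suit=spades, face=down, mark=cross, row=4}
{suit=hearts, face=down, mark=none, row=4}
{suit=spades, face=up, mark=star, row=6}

Negative, Negative, Positive

The simplest hypothesis consistent with all the labels is: mark is star.
{suit=spades, face=down, mark=cross, row=4} — mark is cross, hence Negative.
{suit=hearts, face=down, mark=none, row=4} — mark is none, hence Negative.
{suit=spades, face=up, mark=star, row=6} — mark is star, hence Positive.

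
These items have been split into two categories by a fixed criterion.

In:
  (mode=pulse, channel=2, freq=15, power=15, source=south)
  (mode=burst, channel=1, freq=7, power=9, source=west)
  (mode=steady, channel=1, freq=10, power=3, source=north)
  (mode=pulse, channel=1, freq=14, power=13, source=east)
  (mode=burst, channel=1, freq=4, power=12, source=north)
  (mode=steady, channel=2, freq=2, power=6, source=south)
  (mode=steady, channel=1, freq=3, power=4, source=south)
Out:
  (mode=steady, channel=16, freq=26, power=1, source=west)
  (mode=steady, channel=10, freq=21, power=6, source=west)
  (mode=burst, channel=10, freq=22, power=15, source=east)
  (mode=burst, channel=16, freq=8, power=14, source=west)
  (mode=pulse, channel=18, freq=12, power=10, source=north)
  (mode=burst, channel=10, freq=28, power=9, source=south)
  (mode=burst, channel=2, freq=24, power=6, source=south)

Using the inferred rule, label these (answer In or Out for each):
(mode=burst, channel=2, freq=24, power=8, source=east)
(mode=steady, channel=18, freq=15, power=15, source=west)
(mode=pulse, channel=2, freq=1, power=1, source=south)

Out, Out, In

Every 'In' example satisfies: freq ≤ 15 AND channel ≤ 2. None of the 'Out' examples do.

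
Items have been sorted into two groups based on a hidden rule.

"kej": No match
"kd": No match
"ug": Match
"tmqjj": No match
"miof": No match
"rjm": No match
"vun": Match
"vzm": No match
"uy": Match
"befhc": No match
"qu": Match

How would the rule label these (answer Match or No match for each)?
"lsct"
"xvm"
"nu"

No match, No match, Match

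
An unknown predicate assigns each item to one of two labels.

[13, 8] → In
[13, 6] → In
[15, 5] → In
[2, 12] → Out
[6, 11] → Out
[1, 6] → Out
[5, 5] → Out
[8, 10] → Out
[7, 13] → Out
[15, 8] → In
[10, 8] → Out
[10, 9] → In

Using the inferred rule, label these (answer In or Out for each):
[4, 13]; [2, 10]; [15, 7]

The common property of the 'In' items is: first > second AND sum ≥ 19. No 'Out' item has it.
[4, 13]: 4 < 13, 4+13 = 17, doesn't qualify → Out. [2, 10]: 2 < 10, 2+10 = 12, doesn't qualify → Out. [15, 7]: 15 > 7, 15+7 = 22, fits → In.

Out, Out, In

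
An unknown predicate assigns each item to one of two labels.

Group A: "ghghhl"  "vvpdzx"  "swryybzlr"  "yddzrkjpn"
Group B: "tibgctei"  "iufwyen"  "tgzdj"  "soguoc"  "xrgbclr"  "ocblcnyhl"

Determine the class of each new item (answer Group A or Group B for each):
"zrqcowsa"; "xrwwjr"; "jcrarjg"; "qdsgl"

Every 'Group A' example satisfies: has a double letter. None of the 'Group B' examples do.
"zrqcowsa": Group B (no doubled letter). "xrwwjr": Group A ('ww' doubled). "jcrarjg": Group B (no doubled letter). "qdsgl": Group B (no doubled letter).

Group B, Group A, Group B, Group B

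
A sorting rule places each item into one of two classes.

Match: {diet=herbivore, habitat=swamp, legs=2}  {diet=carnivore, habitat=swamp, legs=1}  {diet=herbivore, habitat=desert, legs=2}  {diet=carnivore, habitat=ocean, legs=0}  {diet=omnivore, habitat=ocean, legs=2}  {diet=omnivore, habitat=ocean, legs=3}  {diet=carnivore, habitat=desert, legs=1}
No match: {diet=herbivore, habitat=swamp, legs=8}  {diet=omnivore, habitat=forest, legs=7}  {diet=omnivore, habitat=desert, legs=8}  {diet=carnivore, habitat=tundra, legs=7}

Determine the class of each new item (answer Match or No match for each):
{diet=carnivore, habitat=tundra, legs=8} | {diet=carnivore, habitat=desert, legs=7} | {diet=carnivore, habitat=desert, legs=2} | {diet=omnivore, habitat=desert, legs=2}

Every 'Match' example satisfies: legs ≤ 3. None of the 'No match' examples do.
{diet=carnivore, habitat=tundra, legs=8} — legs = 8, hence No match. {diet=carnivore, habitat=desert, legs=7} — legs = 7, hence No match. {diet=carnivore, habitat=desert, legs=2} — legs = 2, hence Match. {diet=omnivore, habitat=desert, legs=2} — legs = 2, hence Match.

No match, No match, Match, Match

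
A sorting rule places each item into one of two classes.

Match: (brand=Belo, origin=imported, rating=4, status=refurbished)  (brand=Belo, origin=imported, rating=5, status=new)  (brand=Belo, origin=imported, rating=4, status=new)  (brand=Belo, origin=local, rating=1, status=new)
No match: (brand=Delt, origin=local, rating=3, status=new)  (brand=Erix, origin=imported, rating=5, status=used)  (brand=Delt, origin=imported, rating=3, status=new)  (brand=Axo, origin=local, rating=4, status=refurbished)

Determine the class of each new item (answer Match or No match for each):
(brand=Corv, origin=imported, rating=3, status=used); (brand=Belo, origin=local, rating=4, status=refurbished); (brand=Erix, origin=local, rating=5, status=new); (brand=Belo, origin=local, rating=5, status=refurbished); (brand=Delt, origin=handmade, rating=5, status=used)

The classifier is using: brand is Belo.
(brand=Corv, origin=imported, rating=3, status=used): No match (brand is Corv). (brand=Belo, origin=local, rating=4, status=refurbished): Match (brand is Belo). (brand=Erix, origin=local, rating=5, status=new): No match (brand is Erix). (brand=Belo, origin=local, rating=5, status=refurbished): Match (brand is Belo). (brand=Delt, origin=handmade, rating=5, status=used): No match (brand is Delt).

No match, Match, No match, Match, No match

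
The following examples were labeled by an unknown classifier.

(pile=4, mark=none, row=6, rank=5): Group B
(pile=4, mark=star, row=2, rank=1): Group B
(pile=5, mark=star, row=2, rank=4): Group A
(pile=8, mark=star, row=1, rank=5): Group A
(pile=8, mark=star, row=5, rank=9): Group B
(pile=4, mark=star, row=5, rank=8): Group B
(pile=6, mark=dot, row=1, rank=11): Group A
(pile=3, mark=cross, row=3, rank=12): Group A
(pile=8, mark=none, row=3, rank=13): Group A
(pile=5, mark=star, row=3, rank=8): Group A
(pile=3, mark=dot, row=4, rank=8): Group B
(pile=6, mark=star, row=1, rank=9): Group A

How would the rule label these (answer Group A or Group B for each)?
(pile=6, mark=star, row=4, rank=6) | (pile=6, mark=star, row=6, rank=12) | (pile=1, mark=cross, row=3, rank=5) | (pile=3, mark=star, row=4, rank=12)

Group B, Group B, Group A, Group B

The common property of the 'Group A' items is: rank ≥ 4 AND row ≤ 3. No 'Group B' item has it.
(pile=6, mark=star, row=4, rank=6) → rank = 6, row = 4 → Group B.
(pile=6, mark=star, row=6, rank=12) → rank = 12, row = 6 → Group B.
(pile=1, mark=cross, row=3, rank=5) → rank = 5, row = 3 → Group A.
(pile=3, mark=star, row=4, rank=12) → rank = 12, row = 4 → Group B.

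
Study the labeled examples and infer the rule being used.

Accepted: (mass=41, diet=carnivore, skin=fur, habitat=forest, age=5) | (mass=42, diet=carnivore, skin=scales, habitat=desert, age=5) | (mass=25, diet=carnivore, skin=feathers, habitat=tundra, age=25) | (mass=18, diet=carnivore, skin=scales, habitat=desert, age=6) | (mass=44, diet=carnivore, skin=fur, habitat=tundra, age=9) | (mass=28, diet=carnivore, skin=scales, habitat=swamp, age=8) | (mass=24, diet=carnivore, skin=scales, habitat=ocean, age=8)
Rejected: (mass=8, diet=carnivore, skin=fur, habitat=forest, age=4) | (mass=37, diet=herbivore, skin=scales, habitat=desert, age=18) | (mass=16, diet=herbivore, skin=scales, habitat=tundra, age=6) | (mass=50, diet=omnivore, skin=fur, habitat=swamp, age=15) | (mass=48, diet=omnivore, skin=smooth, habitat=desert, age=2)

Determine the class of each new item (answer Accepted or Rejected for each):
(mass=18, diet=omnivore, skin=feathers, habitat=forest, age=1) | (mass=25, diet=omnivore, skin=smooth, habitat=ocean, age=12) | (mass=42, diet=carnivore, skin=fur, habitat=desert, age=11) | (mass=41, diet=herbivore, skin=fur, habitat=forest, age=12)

The distinguishing property — diet is carnivore AND age ≥ 5 — holds for all the 'Accepted' cases and none of the 'Rejected' cases.

Rejected, Rejected, Accepted, Rejected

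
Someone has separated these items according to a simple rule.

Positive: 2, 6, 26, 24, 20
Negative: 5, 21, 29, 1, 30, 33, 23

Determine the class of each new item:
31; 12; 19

Negative, Positive, Negative

One predicate separates the groups cleanly: even AND at most 26.
31 → 31 is odd, 31 > 26 → Negative.
12 → 12 is even, 12 ≤ 26 → Positive.
19 → 19 is odd, 19 ≤ 26 → Negative.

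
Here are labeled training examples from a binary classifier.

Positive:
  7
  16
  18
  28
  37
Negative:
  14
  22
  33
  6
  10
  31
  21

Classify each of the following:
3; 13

Negative, Negative

'Positive' ⟺ digit sum ≥ 7.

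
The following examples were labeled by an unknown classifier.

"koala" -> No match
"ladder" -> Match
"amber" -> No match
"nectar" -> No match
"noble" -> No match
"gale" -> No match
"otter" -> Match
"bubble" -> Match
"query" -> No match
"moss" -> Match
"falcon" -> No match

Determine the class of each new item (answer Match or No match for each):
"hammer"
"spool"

Every 'Match' example satisfies: has a double letter. None of the 'No match' examples do.

Match, Match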